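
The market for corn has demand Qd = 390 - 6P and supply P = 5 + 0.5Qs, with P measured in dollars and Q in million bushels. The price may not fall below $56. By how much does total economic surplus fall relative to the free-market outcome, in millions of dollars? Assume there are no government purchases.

432

Rearranging supply gives Qs = 2P - 10. Without the control the market clears where 390 - 6P = 2P - 10, i.e. P* = 50 and Q* = 90.
Since 56 > 50, the floor is binding.
At P = 56: Qd = 390 - 6·56 = 54 and Qs = 2·56 - 10 = 102.
Quantity traded falls to 54. At Q = 54 the demand price is (390 - 54)/6 = 56 and the supply price is (10 + 54)/2 = 32.
Deadweight loss = ½ · (56 - 32) · (90 - 54) = ½ · 24 · 36 = 432.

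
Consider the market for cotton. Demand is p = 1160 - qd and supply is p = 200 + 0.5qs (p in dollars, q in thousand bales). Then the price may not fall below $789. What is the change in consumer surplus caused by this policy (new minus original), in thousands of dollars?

Rearranging demand gives qd = 1160 - p; rearranging supply gives qs = 2p - 400. Equilibrium: 1160 - p = 2p - 400, so 1560 = 3p and p* = 520, q* = 640.
Since 789 > 520, the floor is binding.
At p = 789: qd = 1160 - 789 = 371 and qs = 2·789 - 400 = 1178.
Consumer surplus without the control is ½ · (1160 - 520) · 640 = 204800.
With the floor, consumers buy 371 units at 789, so CS = ½ · (1160 - 789) · 371 = 68820.5.
Change in consumer surplus = 68820.5 - 204800 = -135979.5.

-135979.5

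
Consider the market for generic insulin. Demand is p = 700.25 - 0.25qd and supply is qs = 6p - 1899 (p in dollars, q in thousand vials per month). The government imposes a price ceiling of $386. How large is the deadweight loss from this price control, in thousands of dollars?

Rearranging demand gives qd = 2801 - 4p. In a free market, 2801 - 4p = 6p - 1899 gives the equilibrium p* = 470, q* = 921.
Since 386 < 470, the ceiling is binding.
At p = 386: qd = 2801 - 4·386 = 1257 and qs = 6·386 - 1899 = 417.
Quantity traded falls to 417. At q = 417 the demand price is (2801 - 417)/4 = 596 and the supply price is (1899 + 417)/6 = 386.
Deadweight loss = ½ · (596 - 386) · (921 - 417) = ½ · 210 · 504 = 52920.

52920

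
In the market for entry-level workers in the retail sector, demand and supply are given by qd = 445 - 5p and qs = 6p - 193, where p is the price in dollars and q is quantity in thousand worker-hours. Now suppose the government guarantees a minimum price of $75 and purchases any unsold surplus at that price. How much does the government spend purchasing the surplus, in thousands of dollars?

14025

Equilibrium: 445 - 5p = 6p - 193, so 638 = 11p and p* = 58, q* = 155.
Because the floor (75) lies above the market-clearing price, it is binding.
At p = 75: qd = 445 - 5·75 = 70 and qs = 6·75 - 193 = 257.
Surplus = qs - qd = 187.
Government expenditure = surplus × support price = 187 × 75 = 14025.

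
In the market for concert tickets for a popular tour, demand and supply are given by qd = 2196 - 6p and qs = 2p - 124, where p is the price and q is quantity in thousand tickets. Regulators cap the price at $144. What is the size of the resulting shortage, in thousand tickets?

1168

Without the control the market clears where 2196 - 6p = 2p - 124, i.e. p* = 290 and q* = 456.
Since 144 < 290, the ceiling is binding.
At p = 144: qd = 2196 - 6·144 = 1332 and qs = 2·144 - 124 = 164.
Shortage = qd - qs = 1332 - 164 = 1168.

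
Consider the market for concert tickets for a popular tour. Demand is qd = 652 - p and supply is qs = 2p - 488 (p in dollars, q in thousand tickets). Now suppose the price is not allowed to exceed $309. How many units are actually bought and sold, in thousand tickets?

Without the control the market clears where 652 - p = 2p - 488, i.e. p* = 380 and q* = 272.
Because the ceiling (309) lies below the market-clearing price, it is binding.
At p = 309: qd = 652 - 309 = 343 and qs = 2·309 - 488 = 130.
The quantity actually transacted is the short side, supply: 130.

130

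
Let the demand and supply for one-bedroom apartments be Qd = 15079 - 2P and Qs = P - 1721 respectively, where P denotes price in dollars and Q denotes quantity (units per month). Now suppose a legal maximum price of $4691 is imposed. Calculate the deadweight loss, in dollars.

619710.75

Equilibrium: 15079 - 2P = P - 1721, so 16800 = 3P and P* = 5600, Q* = 3879.
The ceiling of 4691 is below the equilibrium price 5600, so it binds.
At P = 4691: Qd = 15079 - 2·4691 = 5697 and Qs = 4691 - 1721 = 2970.
Quantity traded falls to 2970. At Q = 2970 the demand price is (15079 - 2970)/2 = 6054.5 and the supply price is 1721 + 2970 = 4691.
Deadweight loss = ½ · (6054.5 - 4691) · (3879 - 2970) = ½ · 1363.5 · 909 = 619710.75.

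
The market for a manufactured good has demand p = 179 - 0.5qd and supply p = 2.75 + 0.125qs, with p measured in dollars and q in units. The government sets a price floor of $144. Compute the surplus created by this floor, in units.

Rearranging demand gives qd = 358 - 2p; rearranging supply gives qs = 8p - 22. Equilibrium: 358 - 2p = 8p - 22, so 380 = 10p and p* = 38, q* = 282.
Since 144 > 38, the floor is binding.
At p = 144: qd = 358 - 2·144 = 70 and qs = 8·144 - 22 = 1130.
Surplus = qs - qd = 1130 - 70 = 1060.

1060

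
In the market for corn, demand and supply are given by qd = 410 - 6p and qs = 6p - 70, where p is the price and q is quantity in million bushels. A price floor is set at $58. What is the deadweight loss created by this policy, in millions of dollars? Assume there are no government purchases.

Setting quantity demanded equal to quantity supplied, 410 - 6p = 6p - 70, gives p* = 40 and q* = 170.
The floor of 58 is above the equilibrium price 40, so it binds.
At p = 58: qd = 410 - 6·58 = 62 and qs = 6·58 - 70 = 278.
Quantity traded falls to 62. At q = 62 the demand price is (410 - 62)/6 = 58 and the supply price is (70 + 62)/6 = 22.
Deadweight loss = ½ · (58 - 22) · (170 - 62) = ½ · 36 · 108 = 1944.

1944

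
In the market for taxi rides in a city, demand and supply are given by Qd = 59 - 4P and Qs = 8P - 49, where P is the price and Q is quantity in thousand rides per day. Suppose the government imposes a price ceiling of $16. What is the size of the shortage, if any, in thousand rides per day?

0

Setting quantity demanded equal to quantity supplied, 59 - 4P = 8P - 49, gives P* = 9 and Q* = 23.
The ceiling of 16 is above the equilibrium price 9, so it is not binding; the market clears at P* = 9, Q* = 23.
Since the control does not bind, there is no shortage.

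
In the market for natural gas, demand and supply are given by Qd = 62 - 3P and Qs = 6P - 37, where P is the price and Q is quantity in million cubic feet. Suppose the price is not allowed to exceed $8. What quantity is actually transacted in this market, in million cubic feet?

11

Without the control the market clears where 62 - 3P = 6P - 37, i.e. P* = 11 and Q* = 29.
The ceiling of 8 is below the equilibrium price 11, so it binds.
At P = 8: Qd = 62 - 3·8 = 38 and Qs = 6·8 - 37 = 11.
The quantity actually transacted is the short side, supply: 11.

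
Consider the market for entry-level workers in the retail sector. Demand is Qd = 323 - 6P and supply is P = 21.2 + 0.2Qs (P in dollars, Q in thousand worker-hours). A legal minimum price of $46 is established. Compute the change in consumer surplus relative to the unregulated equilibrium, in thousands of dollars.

-476

Rearranging supply gives Qs = 5P - 106. Setting quantity demanded equal to quantity supplied, 323 - 6P = 5P - 106, gives P* = 39 and Q* = 89.
Since 46 > 39, the floor is binding.
At P = 46: Qd = 323 - 6·46 = 47 and Qs = 5·46 - 106 = 124.
Consumer surplus without the control is ½ · (323/6 - 39) · 89 = 7921/12.
With the floor, consumers buy 47 units at 46, so CS = ½ · (323/6 - 46) · 47 = 2209/12.
Change in consumer surplus = 2209/12 - 7921/12 = -476.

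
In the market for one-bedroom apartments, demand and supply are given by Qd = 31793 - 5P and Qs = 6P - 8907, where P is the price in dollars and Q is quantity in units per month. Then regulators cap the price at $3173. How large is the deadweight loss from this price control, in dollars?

1833011.4

Without the control the market clears where 31793 - 5P = 6P - 8907, i.e. P* = 3700 and Q* = 13293.
Because the ceiling (3173) lies below the market-clearing price, it is binding.
At P = 3173: Qd = 31793 - 5·3173 = 15928 and Qs = 6·3173 - 8907 = 10131.
Quantity traded falls to 10131. At Q = 10131 the demand price is (31793 - 10131)/5 = 4332.4 and the supply price is (8907 + 10131)/6 = 3173.
Deadweight loss = ½ · (4332.4 - 3173) · (13293 - 10131) = ½ · 1159.4 · 3162 = 1833011.4.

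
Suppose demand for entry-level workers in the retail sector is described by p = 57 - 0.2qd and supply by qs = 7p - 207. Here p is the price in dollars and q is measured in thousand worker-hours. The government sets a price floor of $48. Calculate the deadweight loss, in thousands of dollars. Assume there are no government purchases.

210

Rearranging demand gives qd = 285 - 5p. Without the control the market clears where 285 - 5p = 7p - 207, i.e. p* = 41 and q* = 80.
Because the floor (48) lies above the market-clearing price, it is binding.
At p = 48: qd = 285 - 5·48 = 45 and qs = 7·48 - 207 = 129.
Quantity traded falls to 45. At q = 45 the demand price is (285 - 45)/5 = 48 and the supply price is (207 + 45)/7 = 36.
Deadweight loss = ½ · (48 - 36) · (80 - 45) = ½ · 12 · 35 = 210.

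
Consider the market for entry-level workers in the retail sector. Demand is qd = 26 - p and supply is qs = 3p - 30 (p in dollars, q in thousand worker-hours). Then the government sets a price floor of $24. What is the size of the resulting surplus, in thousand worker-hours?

40

Without the control the market clears where 26 - p = 3p - 30, i.e. p* = 14 and q* = 12.
Because the floor (24) lies above the market-clearing price, it is binding.
At p = 24: qd = 26 - 24 = 2 and qs = 3·24 - 30 = 42.
Surplus = qs - qd = 42 - 2 = 40.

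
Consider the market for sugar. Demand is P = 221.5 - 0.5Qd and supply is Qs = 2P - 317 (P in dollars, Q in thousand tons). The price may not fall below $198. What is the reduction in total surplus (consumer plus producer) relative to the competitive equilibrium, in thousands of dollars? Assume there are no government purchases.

128

Rearranging demand gives Qd = 443 - 2P. Equilibrium: 443 - 2P = 2P - 317, so 760 = 4P and P* = 190, Q* = 63.
The floor of 198 is above the equilibrium price 190, so it binds.
At P = 198: Qd = 443 - 2·198 = 47 and Qs = 2·198 - 317 = 79.
Quantity traded falls to 47. At Q = 47 the demand price is (443 - 47)/2 = 198 and the supply price is (317 + 47)/2 = 182.
Deadweight loss = ½ · (198 - 182) · (63 - 47) = ½ · 16 · 16 = 128.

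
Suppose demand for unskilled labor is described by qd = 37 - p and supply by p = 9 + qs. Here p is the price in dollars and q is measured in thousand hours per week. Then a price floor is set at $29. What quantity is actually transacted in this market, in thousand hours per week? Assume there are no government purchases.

Rearranging supply gives qs = p - 9. Setting quantity demanded equal to quantity supplied, 37 - p = p - 9, gives p* = 23 and q* = 14.
Since 29 > 23, the floor is binding.
At p = 29: qd = 37 - 29 = 8 and qs = 29 - 9 = 20.
The quantity actually transacted is the short side, demand: 8.

8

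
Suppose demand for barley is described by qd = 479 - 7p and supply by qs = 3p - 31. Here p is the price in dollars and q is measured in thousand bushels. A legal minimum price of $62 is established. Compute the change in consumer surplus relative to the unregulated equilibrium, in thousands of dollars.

Setting quantity demanded equal to quantity supplied, 479 - 7p = 3p - 31, gives p* = 51 and q* = 122.
Since 62 > 51, the floor is binding.
At p = 62: qd = 479 - 7·62 = 45 and qs = 3·62 - 31 = 155.
Consumer surplus without the control is ½ · (479/7 - 51) · 122 = 7442/7.
With the floor, consumers buy 45 units at 62, so CS = ½ · (479/7 - 62) · 45 = 2025/14.
Change in consumer surplus = 2025/14 - 7442/7 = -918.5.

-918.5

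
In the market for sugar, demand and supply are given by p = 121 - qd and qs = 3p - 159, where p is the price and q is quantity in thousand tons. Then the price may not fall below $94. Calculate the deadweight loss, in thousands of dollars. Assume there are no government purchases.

Rearranging demand gives qd = 121 - p. Equilibrium: 121 - p = 3p - 159, so 280 = 4p and p* = 70, q* = 51.
The floor of 94 is above the equilibrium price 70, so it binds.
At p = 94: qd = 121 - 94 = 27 and qs = 3·94 - 159 = 123.
Quantity traded falls to 27. At q = 27 the demand price is 121 - 27 = 94 and the supply price is (159 + 27)/3 = 62.
Deadweight loss = ½ · (94 - 62) · (51 - 27) = ½ · 32 · 24 = 384.

384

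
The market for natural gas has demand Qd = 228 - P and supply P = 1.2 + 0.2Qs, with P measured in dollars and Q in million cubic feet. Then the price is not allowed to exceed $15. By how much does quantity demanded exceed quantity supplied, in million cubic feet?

144

Rearranging supply gives Qs = 5P - 6. Setting quantity demanded equal to quantity supplied, 228 - P = 5P - 6, gives P* = 39 and Q* = 189.
Since 15 < 39, the ceiling is binding.
At P = 15: Qd = 228 - 15 = 213 and Qs = 5·15 - 6 = 69.
Shortage = Qd - Qs = 213 - 69 = 144.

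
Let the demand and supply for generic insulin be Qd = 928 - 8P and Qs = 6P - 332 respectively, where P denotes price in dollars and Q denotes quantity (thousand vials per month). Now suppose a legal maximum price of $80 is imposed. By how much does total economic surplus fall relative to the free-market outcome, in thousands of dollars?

Equilibrium: 928 - 8P = 6P - 332, so 1260 = 14P and P* = 90, Q* = 208.
The ceiling of 80 is below the equilibrium price 90, so it binds.
At P = 80: Qd = 928 - 8·80 = 288 and Qs = 6·80 - 332 = 148.
Quantity traded falls to 148. At Q = 148 the demand price is (928 - 148)/8 = 97.5 and the supply price is (332 + 148)/6 = 80.
Deadweight loss = ½ · (97.5 - 80) · (208 - 148) = ½ · 17.5 · 60 = 525.

525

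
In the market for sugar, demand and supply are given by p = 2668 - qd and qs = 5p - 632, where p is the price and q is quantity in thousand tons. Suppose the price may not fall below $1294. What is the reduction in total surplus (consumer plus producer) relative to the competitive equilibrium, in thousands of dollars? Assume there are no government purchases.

Rearranging demand gives qd = 2668 - p. Setting quantity demanded equal to quantity supplied, 2668 - p = 5p - 632, gives p* = 550 and q* = 2118.
Since 1294 > 550, the floor is binding.
At p = 1294: qd = 2668 - 1294 = 1374 and qs = 5·1294 - 632 = 5838.
Quantity traded falls to 1374. At q = 1374 the demand price is 2668 - 1374 = 1294 and the supply price is (632 + 1374)/5 = 401.2.
Deadweight loss = ½ · (1294 - 401.2) · (2118 - 1374) = ½ · 892.8 · 744 = 332121.6.

332121.6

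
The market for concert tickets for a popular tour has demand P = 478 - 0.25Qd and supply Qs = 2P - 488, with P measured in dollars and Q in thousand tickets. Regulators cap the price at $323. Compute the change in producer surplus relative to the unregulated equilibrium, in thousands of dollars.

Rearranging demand gives Qd = 1912 - 4P. In a free market, 1912 - 4P = 2P - 488 gives the equilibrium P* = 400, Q* = 312.
Because the ceiling (323) lies below the market-clearing price, it is binding.
At P = 323: Qd = 1912 - 4·323 = 620 and Qs = 2·323 - 488 = 158.
Producer surplus without the control is ½ · (400 - 244) · 312 = 24336.
With the ceiling, producers sell 158 units at 323, so PS = ½ · (323 - 244) · 158 = 6241.
Change in producer surplus = 6241 - 24336 = -18095.

-18095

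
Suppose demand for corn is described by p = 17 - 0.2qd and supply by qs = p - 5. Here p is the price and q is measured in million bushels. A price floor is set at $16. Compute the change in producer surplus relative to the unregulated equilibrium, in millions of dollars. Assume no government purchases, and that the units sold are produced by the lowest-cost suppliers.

Rearranging demand gives qd = 85 - 5p. In a free market, 85 - 5p = p - 5 gives the equilibrium p* = 15, q* = 10.
Because the floor (16) lies above the market-clearing price, it is binding.
At p = 16: qd = 85 - 5·16 = 5 and qs = 16 - 5 = 11.
Producer surplus without the control is ½ · (15 - 5) · 10 = 50.
With the floor, 5 units are sold at 16. The supply price at q = 5 is 10, so PS = ½ · [(16 - 5) + (16 - 10)] · 5 = 42.5.
Change in producer surplus = 42.5 - 50 = -7.5.

-7.5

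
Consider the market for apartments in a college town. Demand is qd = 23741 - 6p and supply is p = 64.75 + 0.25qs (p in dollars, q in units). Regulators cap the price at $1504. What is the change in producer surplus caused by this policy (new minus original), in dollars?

-6763904

Rearranging supply gives qs = 4p - 259. In a free market, 23741 - 6p = 4p - 259 gives the equilibrium p* = 2400, q* = 9341.
Since 1504 < 2400, the ceiling is binding.
At p = 1504: qd = 23741 - 6·1504 = 14717 and qs = 4·1504 - 259 = 5757.
Producer surplus without the control is ½ · (2400 - 64.75) · 9341 = 10906785.125.
With the ceiling, producers sell 5757 units at 1504, so PS = ½ · (1504 - 64.75) · 5757 = 4142881.125.
Change in producer surplus = 4142881.125 - 10906785.125 = -6763904.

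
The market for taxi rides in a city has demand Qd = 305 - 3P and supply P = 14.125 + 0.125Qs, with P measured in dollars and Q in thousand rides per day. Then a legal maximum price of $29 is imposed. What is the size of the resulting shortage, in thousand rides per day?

99

Rearranging supply gives Qs = 8P - 113. In a free market, 305 - 3P = 8P - 113 gives the equilibrium P* = 38, Q* = 191.
The ceiling of 29 is below the equilibrium price 38, so it binds.
At P = 29: Qd = 305 - 3·29 = 218 and Qs = 8·29 - 113 = 119.
Shortage = Qd - Qs = 218 - 119 = 99.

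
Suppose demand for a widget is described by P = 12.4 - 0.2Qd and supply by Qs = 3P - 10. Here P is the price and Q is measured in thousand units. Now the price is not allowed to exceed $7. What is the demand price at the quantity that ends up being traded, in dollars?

10.2

Rearranging demand gives Qd = 62 - 5P. Setting quantity demanded equal to quantity supplied, 62 - 5P = 3P - 10, gives P* = 9 and Q* = 17.
The ceiling of 7 is below the equilibrium price 9, so it binds.
At P = 7: Qd = 62 - 5·7 = 27 and Qs = 3·7 - 10 = 11.
Only 11 units reach the market. On the demand curve, the marginal buyer's willingness to pay at Q = 11 is (62 - 11)/5 = 10.2.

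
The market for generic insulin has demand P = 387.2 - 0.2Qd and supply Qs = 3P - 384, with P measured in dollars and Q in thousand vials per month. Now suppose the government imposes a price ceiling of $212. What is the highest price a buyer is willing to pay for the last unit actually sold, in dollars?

Rearranging demand gives Qd = 1936 - 5P. Equilibrium: 1936 - 5P = 3P - 384, so 2320 = 8P and P* = 290, Q* = 486.
Since 212 < 290, the ceiling is binding.
At P = 212: Qd = 1936 - 5·212 = 876 and Qs = 3·212 - 384 = 252.
Only 252 units reach the market. On the demand curve, the marginal buyer's willingness to pay at Q = 252 is (1936 - 252)/5 = 336.8.

336.8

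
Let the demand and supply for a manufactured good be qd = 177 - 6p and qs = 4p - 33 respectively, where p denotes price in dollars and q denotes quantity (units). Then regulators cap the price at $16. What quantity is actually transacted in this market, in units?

31

In a free market, 177 - 6p = 4p - 33 gives the equilibrium p* = 21, q* = 51.
Since 16 < 21, the ceiling is binding.
At p = 16: qd = 177 - 6·16 = 81 and qs = 4·16 - 33 = 31.
The quantity actually transacted is the short side, supply: 31.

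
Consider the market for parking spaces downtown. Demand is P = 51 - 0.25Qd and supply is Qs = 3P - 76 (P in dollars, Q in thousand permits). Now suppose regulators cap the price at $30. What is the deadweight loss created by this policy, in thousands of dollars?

262.5

Rearranging demand gives Qd = 204 - 4P. In a free market, 204 - 4P = 3P - 76 gives the equilibrium P* = 40, Q* = 44.
The ceiling of 30 is below the equilibrium price 40, so it binds.
At P = 30: Qd = 204 - 4·30 = 84 and Qs = 3·30 - 76 = 14.
Quantity traded falls to 14. At Q = 14 the demand price is (204 - 14)/4 = 47.5 and the supply price is (76 + 14)/3 = 30.
Deadweight loss = ½ · (47.5 - 30) · (44 - 14) = ½ · 17.5 · 30 = 262.5.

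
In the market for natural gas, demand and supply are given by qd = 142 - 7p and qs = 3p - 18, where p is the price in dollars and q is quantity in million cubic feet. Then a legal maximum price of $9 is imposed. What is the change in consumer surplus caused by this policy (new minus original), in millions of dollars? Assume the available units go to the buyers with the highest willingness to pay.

Setting quantity demanded equal to quantity supplied, 142 - 7p = 3p - 18, gives p* = 16 and q* = 30.
Since 9 < 16, the ceiling is binding.
At p = 9: qd = 142 - 7·9 = 79 and qs = 3·9 - 18 = 9.
Consumer surplus without the control is ½ · (142/7 - 16) · 30 = 450/7.
With the ceiling, 9 units are sold at 9 (assume they go to the highest-value buyers). The demand price at q = 9 is 19, so CS = ½ · [(142/7 - 9) + (19 - 9)] · 9 = 1341/14.
Change in consumer surplus = 1341/14 - 450/7 = 31.5.

31.5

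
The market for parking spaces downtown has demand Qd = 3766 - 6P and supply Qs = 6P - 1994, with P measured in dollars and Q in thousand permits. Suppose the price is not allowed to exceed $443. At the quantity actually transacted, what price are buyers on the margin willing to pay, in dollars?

517

In a free market, 3766 - 6P = 6P - 1994 gives the equilibrium P* = 480, Q* = 886.
The ceiling of 443 is below the equilibrium price 480, so it binds.
At P = 443: Qd = 3766 - 6·443 = 1108 and Qs = 6·443 - 1994 = 664.
Only 664 units reach the market. On the demand curve, the marginal buyer's willingness to pay at Q = 664 is (3766 - 664)/6 = 517.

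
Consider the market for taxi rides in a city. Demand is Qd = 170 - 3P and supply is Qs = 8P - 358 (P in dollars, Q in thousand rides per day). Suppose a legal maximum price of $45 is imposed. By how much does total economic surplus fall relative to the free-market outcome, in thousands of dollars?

132

Without the control the market clears where 170 - 3P = 8P - 358, i.e. P* = 48 and Q* = 26.
Because the ceiling (45) lies below the market-clearing price, it is binding.
At P = 45: Qd = 170 - 3·45 = 35 and Qs = 8·45 - 358 = 2.
Quantity traded falls to 2. At Q = 2 the demand price is (170 - 2)/3 = 56 and the supply price is (358 + 2)/8 = 45.
Deadweight loss = ½ · (56 - 45) · (26 - 2) = ½ · 11 · 24 = 132.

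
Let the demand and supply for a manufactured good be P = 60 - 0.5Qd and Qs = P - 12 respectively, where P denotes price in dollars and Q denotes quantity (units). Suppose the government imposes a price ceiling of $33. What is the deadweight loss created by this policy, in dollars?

90.75

Rearranging demand gives Qd = 120 - 2P. In a free market, 120 - 2P = P - 12 gives the equilibrium P* = 44, Q* = 32.
The ceiling of 33 is below the equilibrium price 44, so it binds.
At P = 33: Qd = 120 - 2·33 = 54 and Qs = 33 - 12 = 21.
Quantity traded falls to 21. At Q = 21 the demand price is (120 - 21)/2 = 49.5 and the supply price is 12 + 21 = 33.
Deadweight loss = ½ · (49.5 - 33) · (32 - 21) = ½ · 16.5 · 11 = 90.75.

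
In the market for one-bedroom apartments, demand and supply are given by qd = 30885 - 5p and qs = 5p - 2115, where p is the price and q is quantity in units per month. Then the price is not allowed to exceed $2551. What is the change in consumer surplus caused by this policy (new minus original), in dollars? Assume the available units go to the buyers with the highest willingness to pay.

Without the control the market clears where 30885 - 5p = 5p - 2115, i.e. p* = 3300 and q* = 14385.
Since 2551 < 3300, the ceiling is binding.
At p = 2551: qd = 30885 - 5·2551 = 18130 and qs = 5·2551 - 2115 = 10640.
Consumer surplus without the control is ½ · (6177 - 3300) · 14385 = 20692822.5.
With the ceiling, 10640 units are sold at 2551 (assume they go to the highest-value buyers). The demand price at q = 10640 is 4049, so CS = ½ · [(6177 - 2551) + (4049 - 2551)] · 10640 = 27259680.
Change in consumer surplus = 27259680 - 20692822.5 = 6566857.5.

6566857.5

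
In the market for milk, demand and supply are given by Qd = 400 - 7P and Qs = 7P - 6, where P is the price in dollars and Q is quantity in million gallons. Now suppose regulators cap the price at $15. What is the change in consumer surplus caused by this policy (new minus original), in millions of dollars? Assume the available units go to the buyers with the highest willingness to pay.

Setting quantity demanded equal to quantity supplied, 400 - 7P = 7P - 6, gives P* = 29 and Q* = 197.
The ceiling of 15 is below the equilibrium price 29, so it binds.
At P = 15: Qd = 400 - 7·15 = 295 and Qs = 7·15 - 6 = 99.
Consumer surplus without the control is ½ · (400/7 - 29) · 197 = 38809/14.
With the ceiling, 99 units are sold at 15 (assume they go to the highest-value buyers). The demand price at Q = 99 is 43, so CS = ½ · [(400/7 - 15) + (43 - 15)] · 99 = 48609/14.
Change in consumer surplus = 48609/14 - 38809/14 = 700.

700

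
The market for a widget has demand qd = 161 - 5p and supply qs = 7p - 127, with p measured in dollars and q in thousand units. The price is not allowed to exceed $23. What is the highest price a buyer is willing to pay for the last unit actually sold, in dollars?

In a free market, 161 - 5p = 7p - 127 gives the equilibrium p* = 24, q* = 41.
The ceiling of 23 is below the equilibrium price 24, so it binds.
At p = 23: qd = 161 - 5·23 = 46 and qs = 7·23 - 127 = 34.
Only 34 units reach the market. On the demand curve, the marginal buyer's willingness to pay at q = 34 is (161 - 34)/5 = 25.4.

25.4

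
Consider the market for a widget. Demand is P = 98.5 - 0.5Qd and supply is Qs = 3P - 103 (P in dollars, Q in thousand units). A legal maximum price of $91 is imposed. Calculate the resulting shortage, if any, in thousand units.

0

Rearranging demand gives Qd = 197 - 2P. In a free market, 197 - 2P = 3P - 103 gives the equilibrium P* = 60, Q* = 77.
The ceiling of 91 is above the equilibrium price 60, so it is not binding; the market clears at P* = 60, Q* = 77.
Since the control does not bind, there is no shortage.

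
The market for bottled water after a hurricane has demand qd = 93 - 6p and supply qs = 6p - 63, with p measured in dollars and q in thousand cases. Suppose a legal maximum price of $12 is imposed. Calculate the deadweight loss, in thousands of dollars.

6

Without the control the market clears where 93 - 6p = 6p - 63, i.e. p* = 13 and q* = 15.
Because the ceiling (12) lies below the market-clearing price, it is binding.
At p = 12: qd = 93 - 6·12 = 21 and qs = 6·12 - 63 = 9.
Quantity traded falls to 9. At q = 9 the demand price is (93 - 9)/6 = 14 and the supply price is (63 + 9)/6 = 12.
Deadweight loss = ½ · (14 - 12) · (15 - 9) = ½ · 2 · 6 = 6.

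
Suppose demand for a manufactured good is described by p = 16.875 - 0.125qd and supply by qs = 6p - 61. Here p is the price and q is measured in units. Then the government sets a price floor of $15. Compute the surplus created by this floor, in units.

14

Rearranging demand gives qd = 135 - 8p. Setting quantity demanded equal to quantity supplied, 135 - 8p = 6p - 61, gives p* = 14 and q* = 23.
The floor of 15 is above the equilibrium price 14, so it binds.
At p = 15: qd = 135 - 8·15 = 15 and qs = 6·15 - 61 = 29.
Surplus = qs - qd = 29 - 15 = 14.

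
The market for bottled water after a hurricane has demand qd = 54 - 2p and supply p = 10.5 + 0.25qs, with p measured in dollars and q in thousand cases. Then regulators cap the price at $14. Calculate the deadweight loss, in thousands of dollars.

Rearranging supply gives qs = 4p - 42. Setting quantity demanded equal to quantity supplied, 54 - 2p = 4p - 42, gives p* = 16 and q* = 22.
The ceiling of 14 is below the equilibrium price 16, so it binds.
At p = 14: qd = 54 - 2·14 = 26 and qs = 4·14 - 42 = 14.
Quantity traded falls to 14. At q = 14 the demand price is (54 - 14)/2 = 20 and the supply price is (42 + 14)/4 = 14.
Deadweight loss = ½ · (20 - 14) · (22 - 14) = ½ · 6 · 8 = 24.

24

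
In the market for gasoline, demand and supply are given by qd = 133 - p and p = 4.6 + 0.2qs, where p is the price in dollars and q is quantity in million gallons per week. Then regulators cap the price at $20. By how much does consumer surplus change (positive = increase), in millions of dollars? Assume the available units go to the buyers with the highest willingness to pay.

Rearranging supply gives qs = 5p - 23. Without the control the market clears where 133 - p = 5p - 23, i.e. p* = 26 and q* = 107.
The ceiling of 20 is below the equilibrium price 26, so it binds.
At p = 20: qd = 133 - 20 = 113 and qs = 5·20 - 23 = 77.
Consumer surplus without the control is ½ · (133 - 26) · 107 = 5724.5.
With the ceiling, 77 units are sold at 20 (assume they go to the highest-value buyers). The demand price at q = 77 is 56, so CS = ½ · [(133 - 20) + (56 - 20)] · 77 = 5736.5.
Change in consumer surplus = 5736.5 - 5724.5 = 12.

12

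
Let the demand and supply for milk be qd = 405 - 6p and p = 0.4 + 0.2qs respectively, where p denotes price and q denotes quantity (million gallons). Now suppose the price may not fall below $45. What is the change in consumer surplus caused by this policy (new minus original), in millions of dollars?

Rearranging supply gives qs = 5p - 2. Setting quantity demanded equal to quantity supplied, 405 - 6p = 5p - 2, gives p* = 37 and q* = 183.
Since 45 > 37, the floor is binding.
At p = 45: qd = 405 - 6·45 = 135 and qs = 5·45 - 2 = 223.
Consumer surplus without the control is ½ · (67.5 - 37) · 183 = 2790.75.
With the floor, consumers buy 135 units at 45, so CS = ½ · (67.5 - 45) · 135 = 1518.75.
Change in consumer surplus = 1518.75 - 2790.75 = -1272.

-1272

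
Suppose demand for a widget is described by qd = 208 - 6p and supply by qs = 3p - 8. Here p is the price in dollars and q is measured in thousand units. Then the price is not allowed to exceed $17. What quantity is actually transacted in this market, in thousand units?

Setting quantity demanded equal to quantity supplied, 208 - 6p = 3p - 8, gives p* = 24 and q* = 64.
Because the ceiling (17) lies below the market-clearing price, it is binding.
At p = 17: qd = 208 - 6·17 = 106 and qs = 3·17 - 8 = 43.
The quantity actually transacted is the short side, supply: 43.

43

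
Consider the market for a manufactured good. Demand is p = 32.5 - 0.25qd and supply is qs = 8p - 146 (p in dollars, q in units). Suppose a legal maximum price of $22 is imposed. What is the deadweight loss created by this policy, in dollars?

12

Rearranging demand gives qd = 130 - 4p. Equilibrium: 130 - 4p = 8p - 146, so 276 = 12p and p* = 23, q* = 38.
Since 22 < 23, the ceiling is binding.
At p = 22: qd = 130 - 4·22 = 42 and qs = 8·22 - 146 = 30.
Quantity traded falls to 30. At q = 30 the demand price is (130 - 30)/4 = 25 and the supply price is (146 + 30)/8 = 22.
Deadweight loss = ½ · (25 - 22) · (38 - 30) = ½ · 3 · 8 = 12.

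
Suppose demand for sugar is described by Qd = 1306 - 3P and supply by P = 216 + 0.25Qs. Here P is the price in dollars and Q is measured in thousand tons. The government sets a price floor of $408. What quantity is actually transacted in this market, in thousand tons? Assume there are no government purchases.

Rearranging supply gives Qs = 4P - 864. Equilibrium: 1306 - 3P = 4P - 864, so 2170 = 7P and P* = 310, Q* = 376.
Since 408 > 310, the floor is binding.
At P = 408: Qd = 1306 - 3·408 = 82 and Qs = 4·408 - 864 = 768.
The quantity actually transacted is the short side, demand: 82.

82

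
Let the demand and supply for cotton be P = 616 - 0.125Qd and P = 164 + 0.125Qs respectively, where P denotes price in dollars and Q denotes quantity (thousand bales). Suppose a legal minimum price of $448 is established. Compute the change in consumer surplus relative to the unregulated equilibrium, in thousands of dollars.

-91408

Rearranging demand gives Qd = 4928 - 8P; rearranging supply gives Qs = 8P - 1312. In a free market, 4928 - 8P = 8P - 1312 gives the equilibrium P* = 390, Q* = 1808.
The floor of 448 is above the equilibrium price 390, so it binds.
At P = 448: Qd = 4928 - 8·448 = 1344 and Qs = 8·448 - 1312 = 2272.
Consumer surplus without the control is ½ · (616 - 390) · 1808 = 204304.
With the floor, consumers buy 1344 units at 448, so CS = ½ · (616 - 448) · 1344 = 112896.
Change in consumer surplus = 112896 - 204304 = -91408.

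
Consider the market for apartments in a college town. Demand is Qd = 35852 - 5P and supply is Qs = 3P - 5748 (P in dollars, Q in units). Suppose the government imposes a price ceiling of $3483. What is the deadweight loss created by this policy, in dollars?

Equilibrium: 35852 - 5P = 3P - 5748, so 41600 = 8P and P* = 5200, Q* = 9852.
Because the ceiling (3483) lies below the market-clearing price, it is binding.
At P = 3483: Qd = 35852 - 5·3483 = 18437 and Qs = 3·3483 - 5748 = 4701.
Quantity traded falls to 4701. At Q = 4701 the demand price is (35852 - 4701)/5 = 6230.2 and the supply price is (5748 + 4701)/3 = 3483.
Deadweight loss = ½ · (6230.2 - 3483) · (9852 - 4701) = ½ · 2747.2 · 5151 = 7075413.6.

7075413.6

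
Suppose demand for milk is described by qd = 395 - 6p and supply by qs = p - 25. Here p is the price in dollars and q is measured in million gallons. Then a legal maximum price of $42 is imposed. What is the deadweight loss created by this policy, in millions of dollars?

Without the control the market clears where 395 - 6p = p - 25, i.e. p* = 60 and q* = 35.
Since 42 < 60, the ceiling is binding.
At p = 42: qd = 395 - 6·42 = 143 and qs = 42 - 25 = 17.
Quantity traded falls to 17. At q = 17 the demand price is (395 - 17)/6 = 63 and the supply price is 25 + 17 = 42.
Deadweight loss = ½ · (63 - 42) · (35 - 17) = ½ · 21 · 18 = 189.

189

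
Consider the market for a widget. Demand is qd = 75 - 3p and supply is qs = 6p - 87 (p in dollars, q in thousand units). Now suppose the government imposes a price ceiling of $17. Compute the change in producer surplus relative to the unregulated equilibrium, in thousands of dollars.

-18

Without the control the market clears where 75 - 3p = 6p - 87, i.e. p* = 18 and q* = 21.
Since 17 < 18, the ceiling is binding.
At p = 17: qd = 75 - 3·17 = 24 and qs = 6·17 - 87 = 15.
Producer surplus without the control is ½ · (18 - 14.5) · 21 = 36.75.
With the ceiling, producers sell 15 units at 17, so PS = ½ · (17 - 14.5) · 15 = 18.75.
Change in producer surplus = 18.75 - 36.75 = -18.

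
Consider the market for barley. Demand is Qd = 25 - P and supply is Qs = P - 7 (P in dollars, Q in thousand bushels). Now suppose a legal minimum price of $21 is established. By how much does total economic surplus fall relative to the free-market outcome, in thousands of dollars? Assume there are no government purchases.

25

Without the control the market clears where 25 - P = P - 7, i.e. P* = 16 and Q* = 9.
The floor of 21 is above the equilibrium price 16, so it binds.
At P = 21: Qd = 25 - 21 = 4 and Qs = 21 - 7 = 14.
Quantity traded falls to 4. At Q = 4 the demand price is 25 - 4 = 21 and the supply price is 7 + 4 = 11.
Deadweight loss = ½ · (21 - 11) · (9 - 4) = ½ · 10 · 5 = 25.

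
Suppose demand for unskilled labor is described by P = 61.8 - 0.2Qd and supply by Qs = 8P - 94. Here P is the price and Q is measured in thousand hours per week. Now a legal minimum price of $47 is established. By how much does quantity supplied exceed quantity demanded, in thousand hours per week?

208

Rearranging demand gives Qd = 309 - 5P. Setting quantity demanded equal to quantity supplied, 309 - 5P = 8P - 94, gives P* = 31 and Q* = 154.
The floor of 47 is above the equilibrium price 31, so it binds.
At P = 47: Qd = 309 - 5·47 = 74 and Qs = 8·47 - 94 = 282.
Surplus = Qs - Qd = 282 - 74 = 208.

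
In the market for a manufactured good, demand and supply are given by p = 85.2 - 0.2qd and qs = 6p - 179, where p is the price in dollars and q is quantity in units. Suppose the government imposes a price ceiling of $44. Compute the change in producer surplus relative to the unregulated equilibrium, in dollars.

Rearranging demand gives qd = 426 - 5p. Setting quantity demanded equal to quantity supplied, 426 - 5p = 6p - 179, gives p* = 55 and q* = 151.
The ceiling of 44 is below the equilibrium price 55, so it binds.
At p = 44: qd = 426 - 5·44 = 206 and qs = 6·44 - 179 = 85.
Producer surplus without the control is ½ · (55 - 179/6) · 151 = 22801/12.
With the ceiling, producers sell 85 units at 44, so PS = ½ · (44 - 179/6) · 85 = 7225/12.
Change in producer surplus = 7225/12 - 22801/12 = -1298.

-1298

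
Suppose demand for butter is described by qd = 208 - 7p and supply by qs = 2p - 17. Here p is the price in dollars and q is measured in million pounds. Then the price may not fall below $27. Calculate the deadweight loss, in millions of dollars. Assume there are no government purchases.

Without the control the market clears where 208 - 7p = 2p - 17, i.e. p* = 25 and q* = 33.
Since 27 > 25, the floor is binding.
At p = 27: qd = 208 - 7·27 = 19 and qs = 2·27 - 17 = 37.
Quantity traded falls to 19. At q = 19 the demand price is (208 - 19)/7 = 27 and the supply price is (17 + 19)/2 = 18.
Deadweight loss = ½ · (27 - 18) · (33 - 19) = ½ · 9 · 14 = 63.

63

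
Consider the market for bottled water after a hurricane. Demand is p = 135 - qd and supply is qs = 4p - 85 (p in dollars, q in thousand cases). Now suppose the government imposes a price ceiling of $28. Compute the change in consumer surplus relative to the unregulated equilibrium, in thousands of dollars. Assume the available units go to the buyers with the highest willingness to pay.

-1616

Rearranging demand gives qd = 135 - p. Setting quantity demanded equal to quantity supplied, 135 - p = 4p - 85, gives p* = 44 and q* = 91.
Since 28 < 44, the ceiling is binding.
At p = 28: qd = 135 - 28 = 107 and qs = 4·28 - 85 = 27.
Consumer surplus without the control is ½ · (135 - 44) · 91 = 4140.5.
With the ceiling, 27 units are sold at 28 (assume they go to the highest-value buyers). The demand price at q = 27 is 108, so CS = ½ · [(135 - 28) + (108 - 28)] · 27 = 2524.5.
Change in consumer surplus = 2524.5 - 4140.5 = -1616.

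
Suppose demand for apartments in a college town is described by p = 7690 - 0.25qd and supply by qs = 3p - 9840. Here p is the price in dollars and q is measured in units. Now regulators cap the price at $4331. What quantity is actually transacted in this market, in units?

3153

Rearranging demand gives qd = 30760 - 4p. Equilibrium: 30760 - 4p = 3p - 9840, so 40600 = 7p and p* = 5800, q* = 7560.
Since 4331 < 5800, the ceiling is binding.
At p = 4331: qd = 30760 - 4·4331 = 13436 and qs = 3·4331 - 9840 = 3153.
The quantity actually transacted is the short side, supply: 3153.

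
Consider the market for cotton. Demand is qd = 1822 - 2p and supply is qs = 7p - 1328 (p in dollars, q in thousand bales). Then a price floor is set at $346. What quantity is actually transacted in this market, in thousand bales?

1122

Setting quantity demanded equal to quantity supplied, 1822 - 2p = 7p - 1328, gives p* = 350 and q* = 1122.
Since 346 is below p* = 350, the floor does not bind and the free-market outcome prevails.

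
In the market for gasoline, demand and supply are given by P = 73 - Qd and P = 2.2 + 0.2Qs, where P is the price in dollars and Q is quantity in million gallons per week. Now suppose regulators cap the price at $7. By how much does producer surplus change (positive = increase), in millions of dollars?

Rearranging demand gives Qd = 73 - P; rearranging supply gives Qs = 5P - 11. Without the control the market clears where 73 - P = 5P - 11, i.e. P* = 14 and Q* = 59.
The ceiling of 7 is below the equilibrium price 14, so it binds.
At P = 7: Qd = 73 - 7 = 66 and Qs = 5·7 - 11 = 24.
Producer surplus without the control is ½ · (14 - 2.2) · 59 = 348.1.
With the ceiling, producers sell 24 units at 7, so PS = ½ · (7 - 2.2) · 24 = 57.6.
Change in producer surplus = 57.6 - 348.1 = -290.5.

-290.5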